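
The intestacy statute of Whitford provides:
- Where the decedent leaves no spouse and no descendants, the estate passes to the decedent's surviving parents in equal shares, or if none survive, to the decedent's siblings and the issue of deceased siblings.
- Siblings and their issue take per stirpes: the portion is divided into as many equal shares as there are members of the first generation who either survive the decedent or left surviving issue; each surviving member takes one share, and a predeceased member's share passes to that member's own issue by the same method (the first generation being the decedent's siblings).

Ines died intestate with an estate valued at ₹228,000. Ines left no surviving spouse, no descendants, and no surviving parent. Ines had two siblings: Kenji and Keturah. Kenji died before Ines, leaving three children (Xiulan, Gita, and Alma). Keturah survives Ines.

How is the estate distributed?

Xiulan: ₹38,000; Gita: ₹38,000; Alma: ₹38,000; Keturah: ₹114,000

The entire ₹228,000 passes to the siblings and their issue.
That amount (₹228,000) is divided into 2 shares of ₹114,000: Keturah takes ₹114,000; Kenji's ₹114,000 share passes to Kenji's issue.
Kenji's share (₹114,000) is divided into 3 shares of ₹38,000: Xiulan, Gita, and Alma each take ₹38,000.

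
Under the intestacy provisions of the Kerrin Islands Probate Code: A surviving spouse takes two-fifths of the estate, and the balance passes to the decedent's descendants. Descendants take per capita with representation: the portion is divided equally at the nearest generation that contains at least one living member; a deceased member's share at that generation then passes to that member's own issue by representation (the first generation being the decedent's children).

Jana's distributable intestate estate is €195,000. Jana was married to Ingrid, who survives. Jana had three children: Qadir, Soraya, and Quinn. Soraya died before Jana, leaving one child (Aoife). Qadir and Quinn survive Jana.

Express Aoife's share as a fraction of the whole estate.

Ingrid takes two-fifths of €195,000 = €78,000. The remaining €117,000 passes to the descendants.
The descendants' portion (€117,000) is divided into 3 shares of €39,000: Qadir and Quinn each take €39,000; Soraya's €39,000 share passes to Soraya's issue.
Soraya's share (€39,000) passes entirely to Aoife.

Aoife receives 1/5 of the estate.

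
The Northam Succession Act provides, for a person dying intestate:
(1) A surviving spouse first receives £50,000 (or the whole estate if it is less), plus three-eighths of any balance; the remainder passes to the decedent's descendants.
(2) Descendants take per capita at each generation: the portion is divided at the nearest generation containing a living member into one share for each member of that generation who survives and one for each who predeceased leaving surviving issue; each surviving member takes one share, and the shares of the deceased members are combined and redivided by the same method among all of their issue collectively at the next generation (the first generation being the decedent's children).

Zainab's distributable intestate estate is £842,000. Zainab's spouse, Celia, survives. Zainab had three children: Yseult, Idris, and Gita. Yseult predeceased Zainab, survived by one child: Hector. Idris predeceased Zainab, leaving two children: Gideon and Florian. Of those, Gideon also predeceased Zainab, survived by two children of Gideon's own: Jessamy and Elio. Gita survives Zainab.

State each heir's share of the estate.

Celia first takes £50,000, leaving a balance of £792,000. Celia then takes three-eighths of the balance (£297,000), for a total of £347,000. The remaining £495,000 passes to the descendants.
The descendants' portion (£495,000) is divided at the children's generation into 3 shares of £165,000. Gita takes £165,000. The 2 shares of the deceased (Yseult and Idris) are combined into a pool of £330,000.
That pool (£330,000) is divided at the grandchildren's generation into 3 shares of £110,000. Hector and Florian each take £110,000. The remaining share for the deceased Gideon (£110,000) is carried to the next generation.
That pool (£110,000) is divided at the great-grandchildren's generation equally among Jessamy and Elio: £55,000 each.

Celia: £347,000; Hector: £110,000; Jessamy: £55,000; Elio: £55,000; Florian: £110,000; Gita: £165,000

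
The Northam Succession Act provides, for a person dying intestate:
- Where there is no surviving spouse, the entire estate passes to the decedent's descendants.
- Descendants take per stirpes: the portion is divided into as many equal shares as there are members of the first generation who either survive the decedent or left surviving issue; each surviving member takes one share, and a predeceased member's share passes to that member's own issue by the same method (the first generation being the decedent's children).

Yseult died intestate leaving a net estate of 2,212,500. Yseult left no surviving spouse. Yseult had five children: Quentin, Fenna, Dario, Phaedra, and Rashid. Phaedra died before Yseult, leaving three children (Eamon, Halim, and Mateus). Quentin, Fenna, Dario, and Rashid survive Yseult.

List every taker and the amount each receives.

The entire 2,212,500 passes to the descendants.
That amount (2,212,500) is divided into 5 shares of 442,500: Quentin, Fenna, Dario, and Rashid each take 442,500; Phaedra's 442,500 share passes to Phaedra's issue.
Phaedra's share (442,500) is divided into 3 shares of 147,500: Eamon, Halim, and Mateus each take 147,500.

Quentin: 442,500; Fenna: 442,500; Dario: 442,500; Eamon: 147,500; Halim: 147,500; Mateus: 147,500; Rashid: 442,500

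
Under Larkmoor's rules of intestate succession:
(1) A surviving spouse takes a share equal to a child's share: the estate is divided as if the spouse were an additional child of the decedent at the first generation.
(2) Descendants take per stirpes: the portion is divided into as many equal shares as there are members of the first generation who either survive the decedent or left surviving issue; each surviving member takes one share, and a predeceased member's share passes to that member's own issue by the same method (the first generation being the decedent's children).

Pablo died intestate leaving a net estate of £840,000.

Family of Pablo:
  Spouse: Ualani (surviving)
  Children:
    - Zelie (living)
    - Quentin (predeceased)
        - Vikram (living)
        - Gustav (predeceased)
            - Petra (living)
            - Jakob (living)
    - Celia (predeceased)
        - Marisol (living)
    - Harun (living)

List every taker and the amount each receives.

The spouse counts as an additional share at the children's level, so there are 5 primary shares of £168,000. Ualani takes one such share (£168,000).
The children's combined portion (£672,000) is divided into 4 shares of £168,000: Zelie and Harun each take £168,000; Quentin's £168,000 share passes to Quentin's issue; Celia's £168,000 share passes to Celia's issue.
Quentin's share (£168,000) is divided into 2 shares of £84,000: Vikram takes £84,000; Gustav's £84,000 share passes to Gustav's issue.
Gustav's share (£84,000) is divided into 2 shares of £42,000: Petra and Jakob each take £42,000.
Celia's share (£168,000) passes entirely to Marisol.

Ualani: £168,000; Zelie: £168,000; Vikram: £84,000; Petra: £42,000; Jakob: £42,000; Marisol: £168,000; Harun: £168,000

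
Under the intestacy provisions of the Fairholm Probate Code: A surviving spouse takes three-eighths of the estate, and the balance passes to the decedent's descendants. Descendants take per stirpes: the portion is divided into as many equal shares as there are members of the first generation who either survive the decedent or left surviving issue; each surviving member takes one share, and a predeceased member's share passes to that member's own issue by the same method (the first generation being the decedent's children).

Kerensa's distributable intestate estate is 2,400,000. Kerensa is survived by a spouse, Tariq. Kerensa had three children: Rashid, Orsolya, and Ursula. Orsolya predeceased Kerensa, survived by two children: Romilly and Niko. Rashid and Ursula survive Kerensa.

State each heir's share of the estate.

Tariq takes three-eighths of 2,400,000 = 900,000. The remaining 1,500,000 passes to the descendants.
The descendants' portion (1,500,000) is divided into 3 shares of 500,000: Rashid and Ursula each take 500,000; Orsolya's 500,000 share passes to Orsolya's issue.
Orsolya's share (500,000) is divided into 2 shares of 250,000: Romilly and Niko each take 250,000.

Tariq: 900,000; Rashid: 500,000; Romilly: 250,000; Niko: 250,000; Ursula: 500,000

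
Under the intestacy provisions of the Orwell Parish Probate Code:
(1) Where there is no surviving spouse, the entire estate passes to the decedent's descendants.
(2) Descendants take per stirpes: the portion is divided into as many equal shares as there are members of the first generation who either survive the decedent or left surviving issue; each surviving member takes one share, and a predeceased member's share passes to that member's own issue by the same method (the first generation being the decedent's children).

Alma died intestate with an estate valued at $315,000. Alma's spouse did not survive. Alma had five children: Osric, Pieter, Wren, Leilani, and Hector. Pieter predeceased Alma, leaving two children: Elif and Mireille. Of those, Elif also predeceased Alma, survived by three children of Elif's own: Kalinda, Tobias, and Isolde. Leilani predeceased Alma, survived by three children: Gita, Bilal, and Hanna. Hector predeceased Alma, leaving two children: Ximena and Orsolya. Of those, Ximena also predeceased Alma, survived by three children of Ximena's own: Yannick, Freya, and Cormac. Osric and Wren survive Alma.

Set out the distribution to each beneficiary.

Osric: $63,000; Kalinda: $10,500; Tobias: $10,500; Isolde: $10,500; Mireille: $31,500; Wren: $63,000; Gita: $21,000; Bilal: $21,000; Hanna: $21,000; Yannick: $10,500; Freya: $10,500; Cormac: $10,500; Orsolya: $31,500

The entire $315,000 passes to the descendants.
That amount ($315,000) is divided into 5 shares of $63,000: Osric and Wren each take $63,000; Pieter's $63,000 share passes to Pieter's issue; Leilani's $63,000 share passes to Leilani's issue; Hector's $63,000 share passes to Hector's issue.
Pieter's share ($63,000) is divided into 2 shares of $31,500: Mireille takes $31,500; Elif's $31,500 share passes to Elif's issue.
Elif's share ($31,500) is divided into 3 shares of $10,500: Kalinda, Tobias, and Isolde each take $10,500.
Leilani's share ($63,000) is divided into 3 shares of $21,000: Gita, Bilal, and Hanna each take $21,000.
Hector's share ($63,000) is divided into 2 shares of $31,500: Orsolya takes $31,500; Ximena's $31,500 share passes to Ximena's issue.
Ximena's share ($31,500) is divided into 3 shares of $10,500: Yannick, Freya, and Cormac each take $10,500.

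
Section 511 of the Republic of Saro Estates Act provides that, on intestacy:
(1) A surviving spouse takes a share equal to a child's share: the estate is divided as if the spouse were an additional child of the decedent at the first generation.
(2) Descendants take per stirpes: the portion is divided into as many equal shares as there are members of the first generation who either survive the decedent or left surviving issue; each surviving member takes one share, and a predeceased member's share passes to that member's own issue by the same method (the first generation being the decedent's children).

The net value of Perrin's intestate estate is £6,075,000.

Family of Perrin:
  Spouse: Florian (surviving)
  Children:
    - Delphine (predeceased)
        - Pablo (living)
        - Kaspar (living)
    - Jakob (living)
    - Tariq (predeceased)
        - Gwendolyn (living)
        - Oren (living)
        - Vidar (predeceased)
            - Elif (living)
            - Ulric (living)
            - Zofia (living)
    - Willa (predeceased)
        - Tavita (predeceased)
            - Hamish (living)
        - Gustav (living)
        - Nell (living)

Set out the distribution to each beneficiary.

Florian: £1,215,000; Pablo: £607,500; Kaspar: £607,500; Jakob: £1,215,000; Gwendolyn: £405,000; Oren: £405,000; Elif: £135,000; Ulric: £135,000; Zofia: £135,000; Hamish: £405,000; Gustav: £405,000; Nell: £405,000

The spouse counts as an additional share at the children's level, so there are 5 primary shares of £1,215,000. Florian takes one such share (£1,215,000).
The children's combined portion (£4,860,000) is divided into 4 shares of £1,215,000: Jakob takes £1,215,000; Delphine's £1,215,000 share passes to Delphine's issue; Tariq's £1,215,000 share passes to Tariq's issue; Willa's £1,215,000 share passes to Willa's issue.
Delphine's share (£1,215,000) is divided into 2 shares of £607,500: Pablo and Kaspar each take £607,500.
Tariq's share (£1,215,000) is divided into 3 shares of £405,000: Gwendolyn and Oren each take £405,000; Vidar's £405,000 share passes to Vidar's issue.
Vidar's share (£405,000) is divided into 3 shares of £135,000: Elif, Ulric, and Zofia each take £135,000.
Willa's share (£1,215,000) is divided into 3 shares of £405,000: Gustav and Nell each take £405,000; Tavita's £405,000 share passes to Tavita's issue.
Tavita's share (£405,000) passes entirely to Hamish.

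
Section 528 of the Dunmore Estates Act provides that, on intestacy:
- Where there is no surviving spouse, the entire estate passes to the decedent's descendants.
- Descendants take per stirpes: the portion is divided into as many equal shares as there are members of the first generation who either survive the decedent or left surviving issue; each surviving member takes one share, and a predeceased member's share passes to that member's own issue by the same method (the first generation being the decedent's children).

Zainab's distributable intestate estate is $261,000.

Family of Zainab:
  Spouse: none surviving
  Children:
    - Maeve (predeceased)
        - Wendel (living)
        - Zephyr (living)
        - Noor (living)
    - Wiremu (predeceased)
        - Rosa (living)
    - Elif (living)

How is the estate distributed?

The entire $261,000 passes to the descendants.
That amount ($261,000) is divided into 3 shares of $87,000: Elif takes $87,000; Maeve's $87,000 share passes to Maeve's issue; Wiremu's $87,000 share passes to Wiremu's issue.
Maeve's share ($87,000) is divided into 3 shares of $29,000: Wendel, Zephyr, and Noor each take $29,000.
Wiremu's share ($87,000) passes entirely to Rosa.

Wendel: $29,000; Zephyr: $29,000; Noor: $29,000; Rosa: $87,000; Elif: $87,000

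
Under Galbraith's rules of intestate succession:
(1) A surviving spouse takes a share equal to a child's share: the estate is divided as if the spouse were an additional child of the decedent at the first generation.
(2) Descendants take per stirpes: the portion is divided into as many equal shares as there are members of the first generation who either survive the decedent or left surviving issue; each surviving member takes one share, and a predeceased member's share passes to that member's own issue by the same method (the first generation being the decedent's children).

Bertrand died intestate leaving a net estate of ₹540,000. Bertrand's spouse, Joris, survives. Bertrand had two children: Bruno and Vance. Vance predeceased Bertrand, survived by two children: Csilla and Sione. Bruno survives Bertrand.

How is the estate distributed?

The spouse counts as an additional share at the children's level, so there are 3 primary shares of ₹180,000. Joris takes one such share (₹180,000).
The children's combined portion (₹360,000) is divided into 2 shares of ₹180,000: Bruno takes ₹180,000; Vance's ₹180,000 share passes to Vance's issue.
Vance's share (₹180,000) is divided into 2 shares of ₹90,000: Csilla and Sione each take ₹90,000.

Joris: ₹180,000; Bruno: ₹180,000; Csilla: ₹90,000; Sione: ₹90,000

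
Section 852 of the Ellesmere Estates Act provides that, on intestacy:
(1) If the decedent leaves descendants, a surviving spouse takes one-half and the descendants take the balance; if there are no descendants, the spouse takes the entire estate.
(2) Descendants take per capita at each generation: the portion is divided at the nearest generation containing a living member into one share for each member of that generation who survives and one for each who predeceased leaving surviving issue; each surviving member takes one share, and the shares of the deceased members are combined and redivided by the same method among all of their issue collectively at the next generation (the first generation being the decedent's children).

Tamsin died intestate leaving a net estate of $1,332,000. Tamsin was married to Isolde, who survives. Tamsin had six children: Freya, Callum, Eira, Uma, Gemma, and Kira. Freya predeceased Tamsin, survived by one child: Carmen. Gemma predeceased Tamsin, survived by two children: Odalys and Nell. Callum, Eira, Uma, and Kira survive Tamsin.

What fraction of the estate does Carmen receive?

Isolde takes one-half of $1,332,000 = $666,000. The remaining $666,000 passes to the descendants.
The descendants' portion ($666,000) is divided at the children's generation into 6 shares of $111,000. Callum, Eira, Uma, and Kira each take $111,000. The 2 shares of the deceased (Freya and Gemma) are combined into a pool of $222,000.
That pool ($222,000) is divided at the grandchildren's generation equally among Carmen, Odalys, and Nell: $74,000 each.

Carmen receives 1/18 of the estate.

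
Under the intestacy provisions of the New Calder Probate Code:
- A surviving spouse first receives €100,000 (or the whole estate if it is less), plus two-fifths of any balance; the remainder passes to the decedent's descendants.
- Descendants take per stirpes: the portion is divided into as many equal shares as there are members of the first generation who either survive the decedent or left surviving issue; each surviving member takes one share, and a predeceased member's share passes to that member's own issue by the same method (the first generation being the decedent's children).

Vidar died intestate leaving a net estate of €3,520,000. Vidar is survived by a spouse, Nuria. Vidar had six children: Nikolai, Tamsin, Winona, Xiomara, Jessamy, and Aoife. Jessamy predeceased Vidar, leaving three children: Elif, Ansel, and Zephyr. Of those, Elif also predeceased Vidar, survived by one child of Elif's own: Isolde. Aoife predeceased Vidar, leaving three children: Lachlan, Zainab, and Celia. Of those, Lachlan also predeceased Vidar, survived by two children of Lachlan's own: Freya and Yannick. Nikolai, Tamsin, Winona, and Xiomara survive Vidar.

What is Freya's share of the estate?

Nuria first takes €100,000, leaving a balance of €3,420,000. Nuria then takes two-fifths of the balance (€1,368,000), for a total of €1,468,000. The remaining €2,052,000 passes to the descendants.
The descendants' portion (€2,052,000) is divided into 6 shares of €342,000: Nikolai, Tamsin, Winona, and Xiomara each take €342,000; Jessamy's €342,000 share passes to Jessamy's issue; Aoife's €342,000 share passes to Aoife's issue.
Jessamy's share (€342,000) is divided into 3 shares of €114,000: Ansel and Zephyr each take €114,000; Elif's €114,000 share passes to Elif's issue.
Elif's share (€114,000) passes entirely to Isolde.
Aoife's share (€342,000) is divided into 3 shares of €114,000: Zainab and Celia each take €114,000; Lachlan's €114,000 share passes to Lachlan's issue.
Lachlan's share (€114,000) is divided into 2 shares of €57,000: Freya and Yannick each take €57,000.

Freya receives €57,000.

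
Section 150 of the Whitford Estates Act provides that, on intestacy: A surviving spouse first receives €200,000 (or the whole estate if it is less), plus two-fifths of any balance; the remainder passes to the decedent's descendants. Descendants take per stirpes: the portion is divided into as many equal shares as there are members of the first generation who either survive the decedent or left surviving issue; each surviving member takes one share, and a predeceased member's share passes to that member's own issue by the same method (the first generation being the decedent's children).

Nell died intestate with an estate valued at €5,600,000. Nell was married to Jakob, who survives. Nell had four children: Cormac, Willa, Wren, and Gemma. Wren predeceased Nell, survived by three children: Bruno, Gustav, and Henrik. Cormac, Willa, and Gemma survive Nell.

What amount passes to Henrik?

Jakob first takes €200,000, leaving a balance of €5,400,000. Jakob then takes two-fifths of the balance (€2,160,000), for a total of €2,360,000. The remaining €3,240,000 passes to the descendants.
The descendants' portion (€3,240,000) is divided into 4 shares of €810,000: Cormac, Willa, and Gemma each take €810,000; Wren's €810,000 share passes to Wren's issue.
Wren's share (€810,000) is divided into 3 shares of €270,000: Bruno, Gustav, and Henrik each take €270,000.

Henrik receives €270,000.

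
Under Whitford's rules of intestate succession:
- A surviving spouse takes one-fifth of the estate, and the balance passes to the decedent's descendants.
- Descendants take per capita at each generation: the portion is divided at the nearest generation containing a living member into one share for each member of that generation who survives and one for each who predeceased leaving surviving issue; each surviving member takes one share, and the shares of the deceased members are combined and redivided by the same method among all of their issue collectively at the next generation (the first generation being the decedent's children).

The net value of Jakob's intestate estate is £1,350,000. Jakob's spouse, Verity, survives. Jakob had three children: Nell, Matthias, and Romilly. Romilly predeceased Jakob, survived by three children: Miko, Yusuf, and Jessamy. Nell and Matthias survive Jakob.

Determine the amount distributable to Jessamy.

Verity takes one-fifth of £1,350,000 = £270,000. The remaining £1,080,000 passes to the descendants.
The descendants' portion (£1,080,000) is divided at the children's generation into 3 shares of £360,000. Nell and Matthias each take £360,000. The remaining share for the deceased Romilly (£360,000) is carried to the next generation.
That pool (£360,000) is divided at the grandchildren's generation equally among Miko, Yusuf, and Jessamy: £120,000 each.

Jessamy receives £120,000.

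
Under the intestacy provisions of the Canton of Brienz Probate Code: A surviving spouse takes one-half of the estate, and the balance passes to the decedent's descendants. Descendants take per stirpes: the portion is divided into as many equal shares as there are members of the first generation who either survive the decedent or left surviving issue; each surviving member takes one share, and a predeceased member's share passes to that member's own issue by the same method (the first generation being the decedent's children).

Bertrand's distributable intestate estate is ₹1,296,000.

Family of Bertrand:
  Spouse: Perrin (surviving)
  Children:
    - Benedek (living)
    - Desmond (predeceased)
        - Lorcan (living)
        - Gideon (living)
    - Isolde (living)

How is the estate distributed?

Perrin takes one-half of ₹1,296,000 = ₹648,000. The remaining ₹648,000 passes to the descendants.
The descendants' portion (₹648,000) is divided into 3 shares of ₹216,000: Benedek and Isolde each take ₹216,000; Desmond's ₹216,000 share passes to Desmond's issue.
Desmond's share (₹216,000) is divided into 2 shares of ₹108,000: Lorcan and Gideon each take ₹108,000.

Perrin: ₹648,000; Benedek: ₹216,000; Lorcan: ₹108,000; Gideon: ₹108,000; Isolde: ₹216,000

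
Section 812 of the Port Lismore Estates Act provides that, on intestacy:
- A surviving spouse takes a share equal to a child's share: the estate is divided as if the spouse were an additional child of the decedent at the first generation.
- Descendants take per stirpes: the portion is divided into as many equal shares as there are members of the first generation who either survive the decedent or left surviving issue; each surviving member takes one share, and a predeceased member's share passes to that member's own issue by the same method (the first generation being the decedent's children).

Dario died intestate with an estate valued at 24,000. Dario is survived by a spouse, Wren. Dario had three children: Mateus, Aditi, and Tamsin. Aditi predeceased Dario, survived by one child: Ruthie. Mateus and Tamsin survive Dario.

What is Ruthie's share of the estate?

Ruthie receives 6,000.

The spouse counts as an additional share at the children's level, so there are 4 primary shares of 6,000. Wren takes one such share (6,000).
The children's combined portion (18,000) is divided into 3 shares of 6,000: Mateus and Tamsin each take 6,000; Aditi's 6,000 share passes to Aditi's issue.
Aditi's share (6,000) passes entirely to Ruthie.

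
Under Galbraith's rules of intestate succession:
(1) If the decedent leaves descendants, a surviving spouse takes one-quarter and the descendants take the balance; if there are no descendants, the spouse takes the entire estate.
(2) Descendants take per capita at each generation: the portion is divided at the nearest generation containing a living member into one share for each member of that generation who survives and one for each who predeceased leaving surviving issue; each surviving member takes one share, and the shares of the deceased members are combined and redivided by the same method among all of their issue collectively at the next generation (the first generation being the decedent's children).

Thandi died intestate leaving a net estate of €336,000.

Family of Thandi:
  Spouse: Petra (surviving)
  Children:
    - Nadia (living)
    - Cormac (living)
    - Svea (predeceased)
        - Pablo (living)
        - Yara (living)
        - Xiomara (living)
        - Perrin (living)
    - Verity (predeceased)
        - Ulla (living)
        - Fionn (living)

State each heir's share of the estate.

Petra: €84,000; Nadia: €63,000; Cormac: €63,000; Pablo: €21,000; Yara: €21,000; Xiomara: €21,000; Perrin: €21,000; Ulla: €21,000; Fionn: €21,000

Petra takes one-quarter of €336,000 = €84,000. The remaining €252,000 passes to the descendants.
The descendants' portion (€252,000) is divided at the children's generation into 4 shares of €63,000. Nadia and Cormac each take €63,000. The 2 shares of the deceased (Svea and Verity) are combined into a pool of €126,000.
That pool (€126,000) is divided at the grandchildren's generation equally among Pablo, Yara, Xiomara, Perrin, Ulla, and Fionn: €21,000 each.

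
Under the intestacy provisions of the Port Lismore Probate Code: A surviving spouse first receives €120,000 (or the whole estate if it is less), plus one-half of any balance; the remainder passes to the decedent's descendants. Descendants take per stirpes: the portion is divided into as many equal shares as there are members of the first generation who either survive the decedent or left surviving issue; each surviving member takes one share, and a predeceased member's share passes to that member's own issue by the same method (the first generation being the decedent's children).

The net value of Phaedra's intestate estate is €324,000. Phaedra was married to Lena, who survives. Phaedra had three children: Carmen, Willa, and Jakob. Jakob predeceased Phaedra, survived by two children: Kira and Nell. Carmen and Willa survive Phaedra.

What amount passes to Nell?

Nell receives €17,000.

Lena first takes €120,000, leaving a balance of €204,000. Lena then takes one-half of the balance (€102,000), for a total of €222,000. The remaining €102,000 passes to the descendants.
The descendants' portion (€102,000) is divided into 3 shares of €34,000: Carmen and Willa each take €34,000; Jakob's €34,000 share passes to Jakob's issue.
Jakob's share (€34,000) is divided into 2 shares of €17,000: Kira and Nell each take €17,000.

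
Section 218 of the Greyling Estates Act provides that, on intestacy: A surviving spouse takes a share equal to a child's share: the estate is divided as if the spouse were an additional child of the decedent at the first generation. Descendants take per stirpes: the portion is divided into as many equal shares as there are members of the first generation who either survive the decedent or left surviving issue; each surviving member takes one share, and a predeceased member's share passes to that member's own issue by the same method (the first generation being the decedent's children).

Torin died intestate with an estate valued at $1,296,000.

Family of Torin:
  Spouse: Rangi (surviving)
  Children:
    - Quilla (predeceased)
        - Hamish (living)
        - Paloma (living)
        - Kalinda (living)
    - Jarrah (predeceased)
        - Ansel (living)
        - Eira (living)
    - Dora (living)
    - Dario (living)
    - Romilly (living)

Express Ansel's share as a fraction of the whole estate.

The spouse counts as an additional share at the children's level, so there are 6 primary shares of $216,000. Rangi takes one such share ($216,000).
The children's combined portion ($1,080,000) is divided into 5 shares of $216,000: Dora, Dario, and Romilly each take $216,000; Quilla's $216,000 share passes to Quilla's issue; Jarrah's $216,000 share passes to Jarrah's issue.
Quilla's share ($216,000) is divided into 3 shares of $72,000: Hamish, Paloma, and Kalinda each take $72,000.
Jarrah's share ($216,000) is divided into 2 shares of $108,000: Ansel and Eira each take $108,000.

Ansel receives 1/12 of the estate.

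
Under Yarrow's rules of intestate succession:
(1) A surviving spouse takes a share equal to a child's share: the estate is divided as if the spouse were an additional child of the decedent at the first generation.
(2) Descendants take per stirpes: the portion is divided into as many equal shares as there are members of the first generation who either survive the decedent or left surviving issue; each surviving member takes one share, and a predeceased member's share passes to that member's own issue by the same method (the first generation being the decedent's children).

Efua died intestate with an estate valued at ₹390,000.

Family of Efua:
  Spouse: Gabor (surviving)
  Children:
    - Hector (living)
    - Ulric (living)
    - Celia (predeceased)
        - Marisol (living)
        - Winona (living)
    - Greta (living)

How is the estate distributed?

The spouse counts as an additional share at the children's level, so there are 5 primary shares of ₹78,000. Gabor takes one such share (₹78,000).
The children's combined portion (₹312,000) is divided into 4 shares of ₹78,000: Hector, Ulric, and Greta each take ₹78,000; Celia's ₹78,000 share passes to Celia's issue.
Celia's share (₹78,000) is divided into 2 shares of ₹39,000: Marisol and Winona each take ₹39,000.

Gabor: ₹78,000; Hector: ₹78,000; Ulric: ₹78,000; Marisol: ₹39,000; Winona: ₹39,000; Greta: ₹78,000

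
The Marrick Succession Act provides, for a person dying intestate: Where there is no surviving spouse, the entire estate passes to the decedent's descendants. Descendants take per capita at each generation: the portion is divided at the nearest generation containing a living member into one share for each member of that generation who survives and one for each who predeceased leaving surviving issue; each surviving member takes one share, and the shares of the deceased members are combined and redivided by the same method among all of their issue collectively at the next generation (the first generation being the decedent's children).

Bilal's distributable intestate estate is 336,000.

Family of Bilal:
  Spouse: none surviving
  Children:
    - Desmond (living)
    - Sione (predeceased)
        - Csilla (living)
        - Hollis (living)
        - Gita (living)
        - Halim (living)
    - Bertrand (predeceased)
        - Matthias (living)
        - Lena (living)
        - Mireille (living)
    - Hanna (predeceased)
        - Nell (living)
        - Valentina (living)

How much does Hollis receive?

The entire 336,000 passes to the descendants.
That amount (336,000) is divided at the children's generation into 4 shares of 84,000. Desmond takes 84,000. The 3 shares of the deceased (Sione, Bertrand, and Hanna) are combined into a pool of 252,000.
That pool (252,000) is divided at the grandchildren's generation equally among Csilla, Hollis, Gita, Halim, Matthias, Lena, Mireille, Nell, and Valentina: 28,000 each.

Hollis receives 28,000.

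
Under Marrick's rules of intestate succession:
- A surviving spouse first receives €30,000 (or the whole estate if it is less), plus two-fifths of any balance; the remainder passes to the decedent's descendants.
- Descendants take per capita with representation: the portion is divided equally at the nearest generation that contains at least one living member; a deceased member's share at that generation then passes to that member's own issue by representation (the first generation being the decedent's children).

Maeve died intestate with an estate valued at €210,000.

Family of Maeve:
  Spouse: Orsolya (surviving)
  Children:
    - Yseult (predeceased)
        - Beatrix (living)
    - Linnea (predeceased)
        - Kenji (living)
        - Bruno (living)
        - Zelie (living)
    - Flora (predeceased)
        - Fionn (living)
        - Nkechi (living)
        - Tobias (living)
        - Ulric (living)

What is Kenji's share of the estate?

Orsolya first takes €30,000, leaving a balance of €180,000. Orsolya then takes two-fifths of the balance (€72,000), for a total of €102,000. The remaining €108,000 passes to the descendants.
No child survives, so the initial division is made at the grandchildren's generation.
The descendants' portion (€108,000) is divided into 8 shares of €13,500: Beatrix, Kenji, Bruno, Zelie, Fionn, Nkechi, Tobias, and Ulric each take €13,500.

Kenji receives €13,500.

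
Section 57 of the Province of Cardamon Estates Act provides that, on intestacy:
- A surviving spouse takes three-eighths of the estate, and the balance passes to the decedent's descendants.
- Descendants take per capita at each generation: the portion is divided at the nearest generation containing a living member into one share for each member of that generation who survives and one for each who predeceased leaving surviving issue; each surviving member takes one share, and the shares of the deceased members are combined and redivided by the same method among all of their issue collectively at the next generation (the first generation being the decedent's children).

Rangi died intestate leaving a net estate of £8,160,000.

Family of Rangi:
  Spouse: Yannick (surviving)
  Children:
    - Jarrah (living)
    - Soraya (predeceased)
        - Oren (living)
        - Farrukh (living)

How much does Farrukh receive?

Farrukh receives £1,275,000.

Yannick takes three-eighths of £8,160,000 = £3,060,000. The remaining £5,100,000 passes to the descendants.
The descendants' portion (£5,100,000) is divided at the children's generation into 2 shares of £2,550,000. Jarrah takes £2,550,000. The remaining share for the deceased Soraya (£2,550,000) is carried to the next generation.
That pool (£2,550,000) is divided at the grandchildren's generation equally among Oren and Farrukh: £1,275,000 each.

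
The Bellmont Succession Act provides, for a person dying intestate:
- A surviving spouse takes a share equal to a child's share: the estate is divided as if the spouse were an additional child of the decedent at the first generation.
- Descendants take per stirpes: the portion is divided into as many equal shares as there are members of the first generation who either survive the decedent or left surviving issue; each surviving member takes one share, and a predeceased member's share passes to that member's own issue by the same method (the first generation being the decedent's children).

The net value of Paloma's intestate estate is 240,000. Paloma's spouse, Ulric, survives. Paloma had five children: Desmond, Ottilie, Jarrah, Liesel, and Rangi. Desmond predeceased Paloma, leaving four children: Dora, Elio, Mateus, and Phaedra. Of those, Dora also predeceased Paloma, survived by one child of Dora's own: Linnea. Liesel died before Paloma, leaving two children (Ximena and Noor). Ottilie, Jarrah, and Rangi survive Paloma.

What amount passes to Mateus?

Mateus receives 10,000.

The spouse counts as an additional share at the children's level, so there are 6 primary shares of 40,000. Ulric takes one such share (40,000).
The children's combined portion (200,000) is divided into 5 shares of 40,000: Ottilie, Jarrah, and Rangi each take 40,000; Desmond's 40,000 share passes to Desmond's issue; Liesel's 40,000 share passes to Liesel's issue.
Desmond's share (40,000) is divided into 4 shares of 10,000: Elio, Mateus, and Phaedra each take 10,000; Dora's 10,000 share passes to Dora's issue.
Dora's share (10,000) passes entirely to Linnea.
Liesel's share (40,000) is divided into 2 shares of 20,000: Ximena and Noor each take 20,000.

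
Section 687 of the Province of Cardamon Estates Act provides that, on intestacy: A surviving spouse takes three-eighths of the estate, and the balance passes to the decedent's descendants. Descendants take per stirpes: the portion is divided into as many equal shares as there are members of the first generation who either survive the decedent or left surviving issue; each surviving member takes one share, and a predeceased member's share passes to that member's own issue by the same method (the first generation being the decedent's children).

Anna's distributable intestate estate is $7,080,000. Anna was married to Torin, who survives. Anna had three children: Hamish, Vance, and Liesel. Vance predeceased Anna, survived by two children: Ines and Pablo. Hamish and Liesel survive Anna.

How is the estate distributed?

Torin takes three-eighths of $7,080,000 = $2,655,000. The remaining $4,425,000 passes to the descendants.
The descendants' portion ($4,425,000) is divided into 3 shares of $1,475,000: Hamish and Liesel each take $1,475,000; Vance's $1,475,000 share passes to Vance's issue.
Vance's share ($1,475,000) is divided into 2 shares of $737,500: Ines and Pablo each take $737,500.

Torin: $2,655,000; Hamish: $1,475,000; Ines: $737,500; Pablo: $737,500; Liesel: $1,475,000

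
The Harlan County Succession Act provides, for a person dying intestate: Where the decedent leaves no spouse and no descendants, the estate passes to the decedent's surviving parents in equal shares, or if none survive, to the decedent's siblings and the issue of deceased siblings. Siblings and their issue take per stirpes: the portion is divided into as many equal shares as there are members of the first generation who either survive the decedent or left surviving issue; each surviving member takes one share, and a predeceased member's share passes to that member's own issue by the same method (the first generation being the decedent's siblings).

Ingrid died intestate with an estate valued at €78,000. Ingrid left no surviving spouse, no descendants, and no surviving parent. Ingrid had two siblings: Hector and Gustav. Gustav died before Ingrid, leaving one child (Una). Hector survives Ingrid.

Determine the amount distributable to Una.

Una receives €39,000.

The entire €78,000 passes to the siblings and their issue.
That amount (€78,000) is divided into 2 shares of €39,000: Hector takes €39,000; Gustav's €39,000 share passes to Gustav's issue.
Gustav's share (€39,000) passes entirely to Una.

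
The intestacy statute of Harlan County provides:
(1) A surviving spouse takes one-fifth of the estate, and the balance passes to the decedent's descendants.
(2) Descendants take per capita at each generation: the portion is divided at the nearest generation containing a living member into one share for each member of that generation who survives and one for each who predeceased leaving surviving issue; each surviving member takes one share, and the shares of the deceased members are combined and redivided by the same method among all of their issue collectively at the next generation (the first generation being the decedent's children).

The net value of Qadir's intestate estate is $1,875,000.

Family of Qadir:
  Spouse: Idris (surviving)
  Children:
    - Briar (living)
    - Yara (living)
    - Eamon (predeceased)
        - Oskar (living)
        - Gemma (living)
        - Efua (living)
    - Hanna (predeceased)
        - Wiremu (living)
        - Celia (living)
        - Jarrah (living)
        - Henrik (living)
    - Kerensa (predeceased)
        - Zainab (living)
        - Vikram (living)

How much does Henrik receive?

Henrik receives $100,000.

Idris takes one-fifth of $1,875,000 = $375,000. The remaining $1,500,000 passes to the descendants.
The descendants' portion ($1,500,000) is divided at the children's generation into 5 shares of $300,000. Briar and Yara each take $300,000. The 3 shares of the deceased (Eamon, Hanna, and Kerensa) are combined into a pool of $900,000.
That pool ($900,000) is divided at the grandchildren's generation equally among Oskar, Gemma, Efua, Wiremu, Celia, Jarrah, Henrik, Zainab, and Vikram: $100,000 each.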